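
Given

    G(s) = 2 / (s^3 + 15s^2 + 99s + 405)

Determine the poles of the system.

s = -3 + 6j, -3 - 6j, -9

The poles are the roots of the denominator s^3 + 15s^2 + 99s + 405 = 0.
Trying s = -9: the polynomial evaluates to 0, so (s + 9) is a factor.
Dividing out leaves s^2 + 6s + 45 = 0.
The quadratic formula then gives s = -3 ± 6j.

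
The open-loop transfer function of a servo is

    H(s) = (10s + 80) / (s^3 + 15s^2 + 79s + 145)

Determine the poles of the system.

The poles are the roots of the denominator s^3 + 15s^2 + 79s + 145 = 0.
Trying s = -5: the polynomial evaluates to 0, so (s + 5) is a factor.
Dividing out leaves s^2 + 10s + 29 = 0.
The quadratic formula then gives s = -5 ± 2j.

s = -5 + 2j, -5 - 2j, -5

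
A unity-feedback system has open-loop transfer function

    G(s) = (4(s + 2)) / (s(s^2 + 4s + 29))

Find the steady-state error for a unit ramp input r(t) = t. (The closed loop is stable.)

G(s) has one pole at the origin.
This is a Type 1 system. Kv = lim_{s→0} s·G(s) = 8/29.
e_ss = 1/Kv = 1/(8/29) = 29/8 ≈ 3.625.

e_ss = 3.625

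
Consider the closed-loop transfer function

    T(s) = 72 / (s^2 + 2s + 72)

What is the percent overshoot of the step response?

Comparing s^2 + 2s + 72 to s^2 + 2ζωₙs + ωₙ²: ωₙ = √72 ≈ 8.485 rad/s and ζ = 2/(2·√72) ≈ 0.1179.
%OS = 100·exp(−πζ/√(1−ζ²)) = 100·exp(−π·0.1179/√(1−0.1179²)) ≈ 68.9%.

%OS ≈ 68.9%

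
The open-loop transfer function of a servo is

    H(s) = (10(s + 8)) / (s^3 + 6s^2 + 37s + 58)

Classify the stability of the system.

stable

The denominator s^3 + 6s^2 + 37s + 58 factors as (s^2 + 4s + 29)(s + 2), giving poles at s = -2 ± 5j, -2.
Since all poles lie strictly in the left half-plane, the system is stable.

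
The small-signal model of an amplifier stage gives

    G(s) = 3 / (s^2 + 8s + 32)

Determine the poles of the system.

s = -4 ± 4j

The poles are the roots of the denominator s^2 + 8s + 32 = 0.
Using the quadratic formula: s = (-8 ± √(-64))/2 = -4 ± 4j.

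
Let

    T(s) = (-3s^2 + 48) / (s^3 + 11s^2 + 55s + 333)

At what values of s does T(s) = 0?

s = 4, -4

Set the numerator to zero: -3s^2 + 48 = 0, i.e. -3·(s^2 - 16) = 0.
Factoring: (s - 4)(s + 4) = 0.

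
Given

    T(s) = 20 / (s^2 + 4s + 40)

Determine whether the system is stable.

The poles can be read from the denominator factors: s = -2 ± 6j.
Since all poles lie strictly in the left half-plane, the system is stable.

stable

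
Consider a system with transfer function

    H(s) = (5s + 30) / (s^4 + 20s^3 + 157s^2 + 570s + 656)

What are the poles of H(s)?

s = -5 ± 4j, -2, -8

The poles are the roots of the denominator s^4 + 20s^3 + 157s^2 + 570s + 656 = 0.
Trying s = -2: the polynomial evaluates to 0, so (s + 2) is a factor.
Dividing out leaves s^3 + 18s^2 + 121s + 328 = 0.
This factors further as (s^2 + 10s + 41)(s + 8) = 0.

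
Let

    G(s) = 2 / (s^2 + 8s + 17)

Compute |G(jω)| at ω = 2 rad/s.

Substitute s = j2: numerator = 2, denominator = 13 + j16.
|G(j2)| = |2| / |13 + j16| = 2 / 20.616 ≈ 0.09701.

|G(j2)| ≈ 0.09701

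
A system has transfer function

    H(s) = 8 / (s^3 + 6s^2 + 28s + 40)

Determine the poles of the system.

s = -2 + 4j, -2 - 4j, -2

The poles are the roots of the denominator s^3 + 6s^2 + 28s + 40 = 0.
Trying s = -2: the polynomial evaluates to 0, so (s + 2) is a factor.
Dividing out leaves s^2 + 4s + 20 = 0.
The quadratic formula then gives s = -2 ± 4j.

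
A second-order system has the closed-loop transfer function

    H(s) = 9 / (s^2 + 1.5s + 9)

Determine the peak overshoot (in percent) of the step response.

Comparing s^2 + 1.5s + 9 to s^2 + 2ζωₙs + ωₙ²: ωₙ = 3 rad/s and ζ = 1.5/(2·3) = 0.25.
%OS = 100·exp(−πζ/√(1−ζ²)) = 100·exp(−π·0.25/√(1−0.25²)) ≈ 44.4%.

%OS ≈ 44.4%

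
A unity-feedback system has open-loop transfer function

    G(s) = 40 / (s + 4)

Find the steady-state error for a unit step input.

e_ss = 0.09091

G(s) has no poles at the origin.
This is a Type 0 system. Kp = lim_{s→0} G(s) = 40/4 = 10.
e_ss = 1/(1 + Kp) = 1/(1 + 10) = 1/11 ≈ 0.09091.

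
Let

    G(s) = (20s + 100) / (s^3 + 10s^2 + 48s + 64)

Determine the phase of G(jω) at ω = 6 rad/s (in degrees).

∠G(j6) ≈ -116.1°

At s = j6: numerator = 100 + j120, denominator = -296 + j72.
∠G = ∠num − ∠den = 50.194° − (166.33°) = -116.1°.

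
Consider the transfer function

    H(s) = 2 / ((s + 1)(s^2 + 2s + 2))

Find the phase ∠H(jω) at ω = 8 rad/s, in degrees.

∠H(j8) ≈ 111.6°

At s = j8: numerator = 2, denominator = -190 - j480.
∠H = ∠num − ∠den = 0° − (-111.60°) = 111.6°.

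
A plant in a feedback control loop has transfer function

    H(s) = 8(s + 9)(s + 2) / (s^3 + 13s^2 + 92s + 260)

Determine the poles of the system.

s = -5, -4 ± 6j

The poles are the roots of the denominator s^3 + 13s^2 + 92s + 260 = 0.
Trying s = -5: the polynomial evaluates to 0, so (s + 5) is a factor.
Dividing out leaves s^2 + 8s + 52 = 0.
The quadratic formula then gives s = -4 ± 6j.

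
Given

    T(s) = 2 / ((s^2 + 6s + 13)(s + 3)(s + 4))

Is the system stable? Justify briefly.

stable

The poles can be read from the denominator factors: s = -3 + 2j, -3 - 2j, -3, -4.
Since all poles lie strictly in the left half-plane, the system is stable.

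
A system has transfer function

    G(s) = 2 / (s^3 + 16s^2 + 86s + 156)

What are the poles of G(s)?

s = -5 ± j, -6

The poles are the roots of the denominator s^3 + 16s^2 + 86s + 156 = 0.
Trying s = -6: the polynomial evaluates to 0, so (s + 6) is a factor.
Dividing out leaves s^2 + 10s + 26 = 0.
The quadratic formula then gives s = -5 ± 1j.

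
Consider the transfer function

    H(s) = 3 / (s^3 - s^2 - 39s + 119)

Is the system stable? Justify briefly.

The denominator s^3 - s^2 - 39s + 119 factors as (s^2 - 8s + 17)(s + 7), giving poles at s = 4 + j, 4 - j, -7.
Since the pole(s) at s = 4 ± j lie in the right half-plane, the system is unstable.

unstable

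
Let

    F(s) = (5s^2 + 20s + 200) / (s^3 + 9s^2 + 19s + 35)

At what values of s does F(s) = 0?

s = -2 + 6j, -2 - 6j

Set the numerator to zero: 5s^2 + 20s + 200 = 0, i.e. 5·(s^2 + 4s + 40) = 0.
Factoring: (s^2 + 4s + 40) = 0.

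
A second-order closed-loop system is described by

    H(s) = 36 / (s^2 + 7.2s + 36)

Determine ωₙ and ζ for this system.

ωₙ = 6 rad/s, ζ = 0.6

Compare the denominator to the standard form s^2 + 2ζωₙs + ωₙ².
ωₙ² = 36, so ωₙ = 6 rad/s.
2ζωₙ = 7.2, so ζ = 7.2/(2·6) = 0.6.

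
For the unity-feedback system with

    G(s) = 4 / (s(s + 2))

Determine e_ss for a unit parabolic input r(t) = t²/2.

e_ss = ∞

G(s) has one pole at the origin.
This is a Type 1 system; Ka = lim_{s→0} s^2·G(s) = 0, so the steady-state error for a parabola input is infinite.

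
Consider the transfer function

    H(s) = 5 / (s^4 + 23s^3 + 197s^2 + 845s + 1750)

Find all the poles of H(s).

s = -7, -3 ± 4j, -10

The poles are the roots of the denominator s^4 + 23s^3 + 197s^2 + 845s + 1750 = 0.
Trying s = -7: the polynomial evaluates to 0, so (s + 7) is a factor.
Dividing out leaves s^3 + 16s^2 + 85s + 250 = 0.
This factors further as (s^2 + 6s + 25)(s + 10) = 0.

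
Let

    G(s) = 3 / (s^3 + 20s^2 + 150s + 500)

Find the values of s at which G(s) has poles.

s = -5 + 5j, -5 - 5j, -10

The poles are the roots of the denominator s^3 + 20s^2 + 150s + 500 = 0.
Trying s = -10: the polynomial evaluates to 0, so (s + 10) is a factor.
Dividing out leaves s^2 + 10s + 50 = 0.
The quadratic formula then gives s = -5 ± 5j.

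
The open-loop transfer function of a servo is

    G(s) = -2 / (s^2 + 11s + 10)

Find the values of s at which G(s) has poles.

The poles are the roots of the denominator s^2 + 11s + 10 = 0.
Factoring: (s + 1)(s + 10) = 0, so s = -1 and s = -10.

s = -1, -10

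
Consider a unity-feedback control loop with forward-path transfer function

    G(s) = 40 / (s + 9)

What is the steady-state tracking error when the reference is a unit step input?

G(s) has no poles at the origin.
This is a Type 0 system. Kp = lim_{s→0} G(s) = 40/9.
e_ss = 1/(1 + Kp) = 1/(1 + 40/9) = 9/49 ≈ 0.1837.

e_ss = 0.1837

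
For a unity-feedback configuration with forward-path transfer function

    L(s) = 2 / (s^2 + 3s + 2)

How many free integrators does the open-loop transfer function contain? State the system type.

Type 0

The denominator has no factor of s at the origin — no free integrator — so this is a Type 0 system.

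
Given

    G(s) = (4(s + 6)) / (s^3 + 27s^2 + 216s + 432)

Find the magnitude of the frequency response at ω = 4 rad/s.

Substitute s = j4: numerator = 24 + j16, denominator = j800.
|G(j4)| = |24 + j16| / |j800| = 28.844 / 800 ≈ 0.03606.

|G(j4)| ≈ 0.03606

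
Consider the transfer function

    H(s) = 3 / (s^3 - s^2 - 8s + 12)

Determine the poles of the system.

s = 2, 2, -3

The poles are the roots of the denominator s^3 - s^2 - 8s + 12 = 0.
Trying s = 2: the polynomial evaluates to 0, so (s - 2) is a factor.
Dividing out leaves s^2 + s - 6 = 0.
Factoring the quadratic: (s - 2)(s + 3) = 0.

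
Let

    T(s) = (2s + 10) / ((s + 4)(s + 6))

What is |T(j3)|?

Substitute s = j3: numerator = 10 + j6, denominator = 15 + j30.
|T(j3)| = |10 + j6| / |15 + j30| = 11.662 / 33.541 ≈ 0.3477.

|T(j3)| ≈ 0.3477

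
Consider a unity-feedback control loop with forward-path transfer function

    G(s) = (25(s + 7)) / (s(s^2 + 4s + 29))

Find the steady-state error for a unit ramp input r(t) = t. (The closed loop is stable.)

G(s) has one pole at the origin.
This is a Type 1 system. Kv = lim_{s→0} s·G(s) = 175/29.
e_ss = 1/Kv = 1/(175/29) = 29/175 ≈ 0.1657.

e_ss = 0.1657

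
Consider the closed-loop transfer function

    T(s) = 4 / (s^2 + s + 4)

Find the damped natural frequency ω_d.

ω_d ≈ 1.936 rad/s

Comparing s^2 + s + 4 to s^2 + 2ζωₙs + ωₙ²: ωₙ = 2 rad/s and ζ = 1/(2·2) = 0.25.
ζωₙ = 1/2 = 0.5, so ω_d = ωₙ√(1−ζ²) = √(ωₙ² − (ζωₙ)²) = √(4 − 0.5²) = √3.75 ≈ 1.936 rad/s.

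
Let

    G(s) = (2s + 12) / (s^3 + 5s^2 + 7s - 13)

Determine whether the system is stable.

unstable

The denominator s^3 + 5s^2 + 7s - 13 factors as (s^2 + 6s + 13)(s - 1), giving poles at s = -3 ± 2j, 1.
Since the pole(s) at s = 1 lie in the right half-plane, the system is unstable.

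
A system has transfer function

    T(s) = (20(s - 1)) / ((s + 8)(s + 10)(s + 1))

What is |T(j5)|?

Substitute s = j5: numerator = -20 + j100, denominator = -395 + j365.
|T(j5)| = |-20 + j100| / |-395 + j365| = 101.98 / 537.82 ≈ 0.1896.

|T(j5)| ≈ 0.1896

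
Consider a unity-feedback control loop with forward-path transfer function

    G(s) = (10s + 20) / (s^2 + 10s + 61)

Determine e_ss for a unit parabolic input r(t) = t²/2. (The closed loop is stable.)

G(s) has no poles at the origin.
This is a Type 0 system; Ka = lim_{s→0} s^2·G(s) = 0, so the steady-state error for a parabola input is infinite.

e_ss = ∞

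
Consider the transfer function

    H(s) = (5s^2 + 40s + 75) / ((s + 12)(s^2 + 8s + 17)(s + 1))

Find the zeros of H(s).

Set the numerator to zero: 5s^2 + 40s + 75 = 0, i.e. 5·(s^2 + 8s + 15) = 0.
Factoring: (s + 3)(s + 5) = 0.

s = -3, -5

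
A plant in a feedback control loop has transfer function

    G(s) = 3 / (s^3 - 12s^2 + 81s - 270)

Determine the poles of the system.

The poles are the roots of the denominator s^3 - 12s^2 + 81s - 270 = 0.
Trying s = 6: the polynomial evaluates to 0, so (s - 6) is a factor.
Dividing out leaves s^2 - 6s + 45 = 0.
The quadratic formula then gives s = 3 ± 6j.

s = 3 + 6j, 3 - 6j, 6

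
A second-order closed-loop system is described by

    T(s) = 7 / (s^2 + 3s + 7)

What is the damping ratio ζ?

ζ ≈ 0.5669

Compare the denominator to the standard form s^2 + 2ζωₙs + ωₙ².
ωₙ² = 7, so ωₙ = √7 ≈ 2.646 rad/s.
2ζωₙ = 3, so ζ = 3/(2·√7) ≈ 0.5669.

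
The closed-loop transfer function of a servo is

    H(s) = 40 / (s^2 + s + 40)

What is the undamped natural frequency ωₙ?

ωₙ ≈ 6.325 rad/s

Compare the denominator to the standard form s^2 + 2ζωₙs + ωₙ².
ωₙ² = 40, so ωₙ = √40 ≈ 6.325 rad/s.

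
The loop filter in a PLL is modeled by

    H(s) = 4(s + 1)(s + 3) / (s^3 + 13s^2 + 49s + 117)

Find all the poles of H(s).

s = -2 + 3j, -2 - 3j, -9

The poles are the roots of the denominator s^3 + 13s^2 + 49s + 117 = 0.
Trying s = -9: the polynomial evaluates to 0, so (s + 9) is a factor.
Dividing out leaves s^2 + 4s + 13 = 0.
The quadratic formula then gives s = -2 ± 3j.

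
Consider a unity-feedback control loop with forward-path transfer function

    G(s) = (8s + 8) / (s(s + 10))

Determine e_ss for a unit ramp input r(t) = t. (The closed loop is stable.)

G(s) has one pole at the origin.
This is a Type 1 system. Kv = lim_{s→0} s·G(s) = 8/10 = 4/5.
e_ss = 1/Kv = 1/(4/5) = 5/4 ≈ 1.250.

e_ss = 1.250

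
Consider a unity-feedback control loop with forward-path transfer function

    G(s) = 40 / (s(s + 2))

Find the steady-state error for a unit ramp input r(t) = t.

G(s) has one pole at the origin.
This is a Type 1 system. Kv = lim_{s→0} s·G(s) = 40/2 = 20.
e_ss = 1/Kv = 1/(20) = 1/20 ≈ 0.05000.

e_ss = 0.05000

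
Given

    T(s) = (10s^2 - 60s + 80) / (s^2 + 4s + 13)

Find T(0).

Set s = 0: T(0) = (80) / (13) = 80/13.

T(0) = 80/13 ≈ 6.154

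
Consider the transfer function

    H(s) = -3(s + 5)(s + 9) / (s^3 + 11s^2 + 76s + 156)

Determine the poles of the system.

s = -4 ± 6j, -3

The poles are the roots of the denominator s^3 + 11s^2 + 76s + 156 = 0.
Trying s = -3: the polynomial evaluates to 0, so (s + 3) is a factor.
Dividing out leaves s^2 + 8s + 52 = 0.
The quadratic formula then gives s = -4 ± 6j.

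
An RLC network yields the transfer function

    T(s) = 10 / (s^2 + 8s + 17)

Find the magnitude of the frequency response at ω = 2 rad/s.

Substitute s = j2: numerator = 10, denominator = 13 + j16.
|T(j2)| = |10| / |13 + j16| = 10 / 20.616 ≈ 0.4851.

|T(j2)| ≈ 0.4851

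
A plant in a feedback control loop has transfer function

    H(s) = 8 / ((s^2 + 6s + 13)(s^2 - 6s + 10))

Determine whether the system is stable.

unstable

The poles can be read from the denominator factors: s = -3 ± 2j, 3 ± j.
Since the pole(s) at s = 3 ± j lie in the right half-plane, the system is unstable.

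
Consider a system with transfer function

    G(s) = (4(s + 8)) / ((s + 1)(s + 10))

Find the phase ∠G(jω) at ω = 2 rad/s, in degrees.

At s = j2: numerator = 32 + j8, denominator = 6 + j22.
∠G = ∠num − ∠den = 14.036° − (74.745°) = -60.71°.

∠G(j2) ≈ -60.71°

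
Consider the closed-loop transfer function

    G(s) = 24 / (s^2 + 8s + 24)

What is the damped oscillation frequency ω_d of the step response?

Comparing s^2 + 8s + 24 to s^2 + 2ζωₙs + ωₙ²: ωₙ = √24 ≈ 4.899 rad/s and ζ = 8/(2·√24) ≈ 0.8165.
ζωₙ = 8/2 = 4, so ω_d = ωₙ√(1−ζ²) = √(ωₙ² − (ζωₙ)²) = √(24 − 4²) = √8 ≈ 2.828 rad/s.

ω_d ≈ 2.828 rad/s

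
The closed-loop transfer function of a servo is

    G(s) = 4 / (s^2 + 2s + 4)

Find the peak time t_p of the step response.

t_p ≈ 1.814 s

Comparing s^2 + 2s + 4 to s^2 + 2ζωₙs + ωₙ²: ωₙ = 2 rad/s and ζ = 2/(2·2) = 0.5.
ζωₙ = 2/2 = 1, so ω_d = ωₙ√(1−ζ²) = √(ωₙ² − (ζωₙ)²) = √(4 − 1²) = √3 ≈ 1.732 rad/s.
t_p = π/ω_d = π/1.732 ≈ 1.814 s.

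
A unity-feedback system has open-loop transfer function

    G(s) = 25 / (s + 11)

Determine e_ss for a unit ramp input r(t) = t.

G(s) has no poles at the origin.
This is a Type 0 system; Kv = lim_{s→0} s·G(s) = 0, so the steady-state error for a ramp input is infinite.

e_ss = ∞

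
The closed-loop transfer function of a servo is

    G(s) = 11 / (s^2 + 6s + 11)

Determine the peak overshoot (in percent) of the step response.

%OS ≈ 0.128%

Comparing s^2 + 6s + 11 to s^2 + 2ζωₙs + ωₙ²: ωₙ = √11 ≈ 3.317 rad/s and ζ = 6/(2·√11) ≈ 0.9045.
%OS = 100·exp(−πζ/√(1−ζ²)) = 100·exp(−π·0.9045/√(1−0.9045²)) ≈ 0.128%.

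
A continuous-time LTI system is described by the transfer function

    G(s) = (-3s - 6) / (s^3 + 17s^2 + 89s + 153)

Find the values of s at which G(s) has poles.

s = -4 ± j, -9

The poles are the roots of the denominator s^3 + 17s^2 + 89s + 153 = 0.
Trying s = -9: the polynomial evaluates to 0, so (s + 9) is a factor.
Dividing out leaves s^2 + 8s + 17 = 0.
The quadratic formula then gives s = -4 ± 1j.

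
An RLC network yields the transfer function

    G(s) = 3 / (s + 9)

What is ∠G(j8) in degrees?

At s = j8: numerator = 3, denominator = 9 + j8.
∠G = ∠num − ∠den = 0° − (41.634°) = -41.63°.

∠G(j8) ≈ -41.63°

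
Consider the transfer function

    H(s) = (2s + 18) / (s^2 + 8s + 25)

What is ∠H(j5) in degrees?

At s = j5: numerator = 18 + j10, denominator = j40.
∠H = ∠num − ∠den = 29.055° − (90°) = -60.95°.

∠H(j5) ≈ -60.95°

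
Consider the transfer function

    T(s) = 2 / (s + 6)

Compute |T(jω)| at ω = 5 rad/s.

|T(j5)| ≈ 0.2561

Substitute s = j5: numerator = 2, denominator = 6 + j5.
|T(j5)| = |2| / |6 + j5| = 2 / 7.8102 ≈ 0.2561.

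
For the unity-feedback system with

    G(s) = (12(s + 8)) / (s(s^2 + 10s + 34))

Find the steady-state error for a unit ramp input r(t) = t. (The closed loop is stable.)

e_ss = 0.3542

G(s) has one pole at the origin.
This is a Type 1 system. Kv = lim_{s→0} s·G(s) = 96/34 = 48/17.
e_ss = 1/Kv = 1/(48/17) = 17/48 ≈ 0.3542.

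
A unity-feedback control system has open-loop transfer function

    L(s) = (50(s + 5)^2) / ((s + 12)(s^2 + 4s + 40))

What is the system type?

Type 0

The denominator has no factor of s at the origin — no free integrator — so this is a Type 0 system.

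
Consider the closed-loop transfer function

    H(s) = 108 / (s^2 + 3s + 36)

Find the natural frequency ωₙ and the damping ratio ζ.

ωₙ = 6 rad/s, ζ = 0.25

Compare the denominator to the standard form s^2 + 2ζωₙs + ωₙ².
ωₙ² = 36, so ωₙ = 6 rad/s.
2ζωₙ = 3, so ζ = 3/(2·6) = 0.25.
With ζ = 0.25 the response is underdamped.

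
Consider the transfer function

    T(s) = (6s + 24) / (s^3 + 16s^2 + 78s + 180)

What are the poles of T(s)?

The poles are the roots of the denominator s^3 + 16s^2 + 78s + 180 = 0.
Trying s = -10: the polynomial evaluates to 0, so (s + 10) is a factor.
Dividing out leaves s^2 + 6s + 18 = 0.
The quadratic formula then gives s = -3 ± 3j.

s = -3 ± 3j, -10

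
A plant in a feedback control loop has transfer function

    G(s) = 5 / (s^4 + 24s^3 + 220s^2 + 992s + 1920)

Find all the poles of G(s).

s = -4 + 4j, -4 - 4j, -10, -6

The poles are the roots of the denominator s^4 + 24s^3 + 220s^2 + 992s + 1920 = 0.
Trying s = -10: the polynomial evaluates to 0, so (s + 10) is a factor.
Dividing out leaves s^3 + 14s^2 + 80s + 192 = 0.
This factors further as (s^2 + 8s + 32)(s + 6) = 0.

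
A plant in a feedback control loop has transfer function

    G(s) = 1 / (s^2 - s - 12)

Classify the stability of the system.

The denominator s^2 - s - 12 factors as (s + 3)(s - 4), giving poles at s = -3, 4.
Since the pole(s) at s = 4 lie in the right half-plane, the system is unstable.

unstable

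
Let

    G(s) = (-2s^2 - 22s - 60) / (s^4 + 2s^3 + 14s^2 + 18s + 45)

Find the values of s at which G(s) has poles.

s = 3j, -3j, -1 + 2j, -1 - 2j

The poles are the roots of the denominator s^4 + 2s^3 + 14s^2 + 18s + 45 = 0.
No real roots exist; factor into two real quadratics: (s^2 + 9)(s^2 + 2s + 5) = 0.
Each quadratic gives a conjugate pair via the quadratic formula.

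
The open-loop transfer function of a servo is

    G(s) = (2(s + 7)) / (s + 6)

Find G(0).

At s = 0 each factor (s + a) contributes a and each (s^2 + bs + c) contributes c.
G(0) = 2·(7) / ((6)) = 14/6 = 7/3.

G(0) = 7/3 ≈ 2.333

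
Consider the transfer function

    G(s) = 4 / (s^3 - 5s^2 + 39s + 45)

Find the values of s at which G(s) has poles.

s = 3 + 6j, 3 - 6j, -1

The poles are the roots of the denominator s^3 - 5s^2 + 39s + 45 = 0.
Trying s = -1: the polynomial evaluates to 0, so (s + 1) is a factor.
Dividing out leaves s^2 - 6s + 45 = 0.
The quadratic formula then gives s = 3 ± 6j.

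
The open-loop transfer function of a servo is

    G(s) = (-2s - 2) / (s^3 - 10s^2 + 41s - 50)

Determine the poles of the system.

s = 4 + 3j, 4 - 3j, 2

The poles are the roots of the denominator s^3 - 10s^2 + 41s - 50 = 0.
Trying s = 2: the polynomial evaluates to 0, so (s - 2) is a factor.
Dividing out leaves s^2 - 8s + 25 = 0.
The quadratic formula then gives s = 4 ± 3j.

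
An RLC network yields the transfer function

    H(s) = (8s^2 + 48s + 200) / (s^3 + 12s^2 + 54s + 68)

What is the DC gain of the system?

H(0) = 50/17 ≈ 2.941

Set s = 0: H(0) = (200) / (68) = 50/17.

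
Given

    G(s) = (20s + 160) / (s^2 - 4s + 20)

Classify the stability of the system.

The denominator s^2 - 4s + 20 factors as (s^2 - 4s + 20), giving poles at s = 2 + 4j, 2 - 4j.
Since the pole(s) at s = 2 ± 4j lie in the right half-plane, the system is unstable.

unstable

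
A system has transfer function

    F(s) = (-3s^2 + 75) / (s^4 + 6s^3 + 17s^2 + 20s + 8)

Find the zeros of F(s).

Set the numerator to zero: -3s^2 + 75 = 0, i.e. -3·(s^2 - 25) = 0.
Factoring: (s - 5)(s + 5) = 0.

s = 5, -5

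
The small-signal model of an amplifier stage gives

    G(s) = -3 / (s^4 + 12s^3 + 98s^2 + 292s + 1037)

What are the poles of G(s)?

The poles are the roots of the denominator s^4 + 12s^3 + 98s^2 + 292s + 1037 = 0.
No real roots exist; factor into two real quadratics: (s^2 + 2s + 17)(s^2 + 10s + 61) = 0.
Each quadratic gives a conjugate pair via the quadratic formula.

s = -1 ± 4j, -5 ± 6j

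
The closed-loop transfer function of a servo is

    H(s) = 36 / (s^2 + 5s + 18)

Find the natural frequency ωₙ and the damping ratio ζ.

Compare the denominator to the standard form s^2 + 2ζωₙs + ωₙ².
ωₙ² = 18, so ωₙ = √18 ≈ 4.243 rad/s.
2ζωₙ = 5, so ζ = 5/(2·√18) ≈ 0.5893.

ωₙ ≈ 4.243 rad/s, ζ ≈ 0.5893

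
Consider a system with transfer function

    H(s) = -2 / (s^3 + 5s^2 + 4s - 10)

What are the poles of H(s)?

s = -3 + j, -3 - j, 1

The poles are the roots of the denominator s^3 + 5s^2 + 4s - 10 = 0.
Trying s = 1: the polynomial evaluates to 0, so (s - 1) is a factor.
Dividing out leaves s^2 + 6s + 10 = 0.
The quadratic formula then gives s = -3 ± 1j.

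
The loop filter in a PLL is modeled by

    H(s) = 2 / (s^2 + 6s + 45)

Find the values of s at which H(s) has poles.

The poles are the roots of the denominator s^2 + 6s + 45 = 0.
Using the quadratic formula: s = (-6 ± √(-144))/2 = -3 ± 6j.

s = -3 ± 6j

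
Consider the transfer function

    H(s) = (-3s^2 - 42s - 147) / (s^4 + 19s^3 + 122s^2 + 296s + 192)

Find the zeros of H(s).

s = -7, -7

Set the numerator to zero: -3s^2 - 42s - 147 = 0, i.e. -3·(s^2 + 14s + 49) = 0.
Factoring: (s + 7)^2 = 0.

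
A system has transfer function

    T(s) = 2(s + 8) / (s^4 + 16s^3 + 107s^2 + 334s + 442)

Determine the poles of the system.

The poles are the roots of the denominator s^4 + 16s^3 + 107s^2 + 334s + 442 = 0.
No real roots exist; factor into two real quadratics: (s^2 + 6s + 13)(s^2 + 10s + 34) = 0.
Each quadratic gives a conjugate pair via the quadratic formula.

s = -3 ± 2j, -5 ± 3j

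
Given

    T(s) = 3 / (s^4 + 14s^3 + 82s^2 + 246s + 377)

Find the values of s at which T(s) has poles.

The poles are the roots of the denominator s^4 + 14s^3 + 82s^2 + 246s + 377 = 0.
No real roots exist; factor into two real quadratics: (s^2 + 4s + 13)(s^2 + 10s + 29) = 0.
Each quadratic gives a conjugate pair via the quadratic formula.

s = -2 ± 3j, -5 ± 2j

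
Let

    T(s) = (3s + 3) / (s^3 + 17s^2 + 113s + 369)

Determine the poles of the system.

The poles are the roots of the denominator s^3 + 17s^2 + 113s + 369 = 0.
Trying s = -9: the polynomial evaluates to 0, so (s + 9) is a factor.
Dividing out leaves s^2 + 8s + 41 = 0.
The quadratic formula then gives s = -4 ± 5j.

s = -4 + 5j, -4 - 5j, -9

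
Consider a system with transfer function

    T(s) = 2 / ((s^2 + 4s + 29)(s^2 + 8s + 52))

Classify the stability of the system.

The poles can be read from the denominator factors: s = -2 + 5j, -2 - 5j, -4 + 6j, -4 - 6j.
Since all poles lie strictly in the left half-plane, the system is stable.

stable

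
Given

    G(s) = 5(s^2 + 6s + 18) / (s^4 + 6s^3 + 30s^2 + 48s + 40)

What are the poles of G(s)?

s = -2 ± 4j, -1 ± j

The poles are the roots of the denominator s^4 + 6s^3 + 30s^2 + 48s + 40 = 0.
No real roots exist; factor into two real quadratics: (s^2 + 4s + 20)(s^2 + 2s + 2) = 0.
Each quadratic gives a conjugate pair via the quadratic formula.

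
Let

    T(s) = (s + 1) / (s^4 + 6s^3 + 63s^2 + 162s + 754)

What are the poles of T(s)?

The poles are the roots of the denominator s^4 + 6s^3 + 63s^2 + 162s + 754 = 0.
No real roots exist; factor into two real quadratics: (s^2 + 2s + 26)(s^2 + 4s + 29) = 0.
Each quadratic gives a conjugate pair via the quadratic formula.

s = -1 ± 5j, -2 ± 5j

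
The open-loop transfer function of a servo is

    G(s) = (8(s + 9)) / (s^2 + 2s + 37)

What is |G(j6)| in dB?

|G(j6)|_dB ≈ 17.1 dB

Substitute s = j6: numerator = 72 + j48, denominator = 1 + j12.
|G(j6)| = |72 + j48| / |1 + j12| = 86.533 / 12.042 ≈ 7.186.
In decibels: 20·log₁₀(7.186) ≈ 17.1 dB.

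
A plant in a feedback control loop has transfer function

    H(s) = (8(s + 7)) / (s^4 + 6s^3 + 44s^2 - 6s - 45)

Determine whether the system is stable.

The denominator s^4 + 6s^3 + 44s^2 - 6s - 45 factors as (s - 1)(s^2 + 6s + 45)(s + 1), giving poles at s = 1, -3 ± 6j, -1.
Since the pole(s) at s = 1 lie in the right half-plane, the system is unstable.

unstable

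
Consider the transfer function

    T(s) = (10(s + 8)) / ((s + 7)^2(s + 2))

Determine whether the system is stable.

The poles can be read from the denominator factors: s = -7, -2, -7.
Since all poles lie strictly in the left half-plane, the system is stable.

stable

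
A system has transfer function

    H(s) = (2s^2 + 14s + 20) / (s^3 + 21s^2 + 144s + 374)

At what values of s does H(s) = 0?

s = -5, -2

Set the numerator to zero: 2s^2 + 14s + 20 = 0, i.e. 2·(s^2 + 7s + 10) = 0.
Factoring: (s + 5)(s + 2) = 0.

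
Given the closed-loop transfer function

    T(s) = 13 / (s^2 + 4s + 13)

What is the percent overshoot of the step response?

%OS ≈ 12.3%

Comparing s^2 + 4s + 13 to s^2 + 2ζωₙs + ωₙ²: ωₙ = √13 ≈ 3.606 rad/s and ζ = 4/(2·√13) ≈ 0.5547.
%OS = 100·exp(−πζ/√(1−ζ²)) = 100·exp(−π·0.5547/√(1−0.5547²)) ≈ 12.3%.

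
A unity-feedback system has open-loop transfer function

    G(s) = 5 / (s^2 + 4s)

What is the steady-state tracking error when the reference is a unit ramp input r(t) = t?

G(s) has one pole at the origin.
This is a Type 1 system. Kv = lim_{s→0} s·G(s) = 5/4.
e_ss = 1/Kv = 1/(5/4) = 4/5 ≈ 0.8000.

e_ss = 0.8000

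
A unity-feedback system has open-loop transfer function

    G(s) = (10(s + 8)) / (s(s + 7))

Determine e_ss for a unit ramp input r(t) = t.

G(s) has one pole at the origin.
This is a Type 1 system. Kv = lim_{s→0} s·G(s) = 80/7.
e_ss = 1/Kv = 1/(80/7) = 7/80 ≈ 0.08750.

e_ss = 0.08750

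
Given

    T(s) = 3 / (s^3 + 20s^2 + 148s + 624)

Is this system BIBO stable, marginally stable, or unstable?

The denominator s^3 + 20s^2 + 148s + 624 factors as (s^2 + 8s + 52)(s + 12), giving poles at s = -4 ± 6j, -12.
Since all poles lie strictly in the left half-plane, the system is stable.

stable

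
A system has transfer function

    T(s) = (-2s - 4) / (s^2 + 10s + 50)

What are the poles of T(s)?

s = -5 + 5j, -5 - 5j

The poles are the roots of the denominator s^2 + 10s + 50 = 0.
Using the quadratic formula: s = (-10 ± √(-100))/2 = -5 ± 5j.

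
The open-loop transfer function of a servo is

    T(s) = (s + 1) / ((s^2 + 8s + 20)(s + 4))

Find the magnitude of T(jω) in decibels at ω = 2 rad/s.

|T(j2)|_dB ≈ -33.1 dB

Substitute s = j2: numerator = 1 + j2, denominator = 32 + j96.
|T(j2)| = |1 + j2| / |32 + j96| = 2.2361 / 101.19 ≈ 0.02210.
In decibels: 20·log₁₀(0.02210) ≈ -33.1 dB.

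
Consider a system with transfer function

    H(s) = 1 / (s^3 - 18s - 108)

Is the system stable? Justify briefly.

unstable

The denominator s^3 - 18s - 108 factors as (s^2 + 6s + 18)(s - 6), giving poles at s = -3 + 3j, -3 - 3j, 6.
Since the pole(s) at s = 6 lie in the right half-plane, the system is unstable.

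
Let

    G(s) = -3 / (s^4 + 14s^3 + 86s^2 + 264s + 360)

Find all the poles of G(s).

s = -3 + 3j, -3 - 3j, -4 + 2j, -4 - 2j

The poles are the roots of the denominator s^4 + 14s^3 + 86s^2 + 264s + 360 = 0.
No real roots exist; factor into two real quadratics: (s^2 + 6s + 18)(s^2 + 8s + 20) = 0.
Each quadratic gives a conjugate pair via the quadratic formula.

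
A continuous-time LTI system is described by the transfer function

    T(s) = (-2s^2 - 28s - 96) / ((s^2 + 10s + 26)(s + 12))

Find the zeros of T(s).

Set the numerator to zero: -2s^2 - 28s - 96 = 0, i.e. -2·(s^2 + 14s + 48) = 0.
Factoring: (s + 6)(s + 8) = 0.

s = -6, -8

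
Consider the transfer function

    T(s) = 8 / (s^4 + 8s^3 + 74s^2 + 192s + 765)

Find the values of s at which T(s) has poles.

The poles are the roots of the denominator s^4 + 8s^3 + 74s^2 + 192s + 765 = 0.
No real roots exist; factor into two real quadratics: (s^2 + 2s + 17)(s^2 + 6s + 45) = 0.
Each quadratic gives a conjugate pair via the quadratic formula.

s = -1 ± 4j, -3 ± 6j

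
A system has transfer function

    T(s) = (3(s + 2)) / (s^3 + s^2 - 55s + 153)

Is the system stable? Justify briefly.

unstable

The denominator s^3 + s^2 - 55s + 153 factors as (s + 9)(s^2 - 8s + 17), giving poles at s = -9, 4 ± j.
Since the pole(s) at s = 4 ± j lie in the right half-plane, the system is unstable.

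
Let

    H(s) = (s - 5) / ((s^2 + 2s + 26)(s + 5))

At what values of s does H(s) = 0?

Set the numerator to zero: s - 5 = 0.
So s = 5.

s = 5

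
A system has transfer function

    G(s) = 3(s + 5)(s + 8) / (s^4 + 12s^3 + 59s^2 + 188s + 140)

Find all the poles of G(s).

s = -2 ± 4j, -7, -1

The poles are the roots of the denominator s^4 + 12s^3 + 59s^2 + 188s + 140 = 0.
Trying s = -7: the polynomial evaluates to 0, so (s + 7) is a factor.
Dividing out leaves s^3 + 5s^2 + 24s + 20 = 0.
This factors further as (s^2 + 4s + 20)(s + 1) = 0.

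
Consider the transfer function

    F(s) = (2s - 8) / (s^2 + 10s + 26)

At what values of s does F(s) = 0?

s = 4

Set the numerator to zero: 2s - 8 = 0, i.e. 2·(s - 4) = 0.
So s = 4.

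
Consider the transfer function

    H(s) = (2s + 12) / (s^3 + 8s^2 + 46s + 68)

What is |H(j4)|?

|H(j4)| ≈ 0.1075

Substitute s = j4: numerator = 12 + j8, denominator = -60 + j120.
|H(j4)| = |12 + j8| / |-60 + j120| = 14.422 / 134.16 ≈ 0.1075.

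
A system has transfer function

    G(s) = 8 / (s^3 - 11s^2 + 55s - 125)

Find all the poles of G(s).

The poles are the roots of the denominator s^3 - 11s^2 + 55s - 125 = 0.
Trying s = 5: the polynomial evaluates to 0, so (s - 5) is a factor.
Dividing out leaves s^2 - 6s + 25 = 0.
The quadratic formula then gives s = 3 ± 4j.

s = 3 + 4j, 3 - 4j, 5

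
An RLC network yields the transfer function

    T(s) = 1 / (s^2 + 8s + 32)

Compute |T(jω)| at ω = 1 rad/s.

Substitute s = j1: numerator = 1, denominator = 31 + j8.
|T(j1)| = |1| / |31 + j8| = 1 / 32.016 ≈ 0.03123.

|T(j1)| ≈ 0.03123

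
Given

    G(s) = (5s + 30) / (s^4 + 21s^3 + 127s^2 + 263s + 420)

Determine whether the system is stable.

The denominator s^4 + 21s^3 + 127s^2 + 263s + 420 factors as (s + 12)(s^2 + 2s + 5)(s + 7), giving poles at s = -12, -1 + 2j, -1 - 2j, -7.
Since all poles lie strictly in the left half-plane, the system is stable.

stable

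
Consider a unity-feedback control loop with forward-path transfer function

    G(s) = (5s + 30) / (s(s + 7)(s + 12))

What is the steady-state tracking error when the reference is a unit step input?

G(s) has one pole at the origin.
This is a Type 1 system; for a step input the steady-state error is zero.

e_ss = 0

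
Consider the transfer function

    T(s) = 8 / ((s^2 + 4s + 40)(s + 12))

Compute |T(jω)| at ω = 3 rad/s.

Substitute s = j3: numerator = 8, denominator = 336 + j237.
|T(j3)| = |8| / |336 + j237| = 8 / 411.18 ≈ 0.01946.

|T(j3)| ≈ 0.01946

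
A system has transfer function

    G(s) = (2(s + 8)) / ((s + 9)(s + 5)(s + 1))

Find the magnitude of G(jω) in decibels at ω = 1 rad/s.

|G(j1)|_dB ≈ -12.1 dB

Substitute s = j1: numerator = 16 + j2, denominator = 30 + j58.
|G(j1)| = |16 + j2| / |30 + j58| = 16.125 / 65.299 ≈ 0.2469.
In decibels: 20·log₁₀(0.2469) ≈ -12.1 dB.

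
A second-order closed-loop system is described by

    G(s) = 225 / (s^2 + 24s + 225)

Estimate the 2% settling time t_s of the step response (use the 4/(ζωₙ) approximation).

t_s ≈ 0.3333 s

Comparing s^2 + 24s + 225 to s^2 + 2ζωₙs + ωₙ²: ωₙ = 15 rad/s and ζ = 24/(2·15) = 0.8.
ζωₙ = 24/2 = 12, so t_s ≈ 4/(ζωₙ) = 4/12 ≈ 0.3333 s.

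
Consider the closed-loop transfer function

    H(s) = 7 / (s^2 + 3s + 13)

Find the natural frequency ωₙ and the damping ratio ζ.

ωₙ ≈ 3.606 rad/s, ζ ≈ 0.4160

Compare the denominator to the standard form s^2 + 2ζωₙs + ωₙ².
ωₙ² = 13, so ωₙ = √13 ≈ 3.606 rad/s.
2ζωₙ = 3, so ζ = 3/(2·√13) ≈ 0.4160.
With ζ = 0.4160 the response is underdamped.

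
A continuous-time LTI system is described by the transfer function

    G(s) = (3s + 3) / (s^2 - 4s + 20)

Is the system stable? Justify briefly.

The denominator s^2 - 4s + 20 factors as (s^2 - 4s + 20), giving poles at s = 2 + 4j, 2 - 4j.
Since the pole(s) at s = 2 + 4j, 2 - 4j lie in the right half-plane, the system is unstable.

unstable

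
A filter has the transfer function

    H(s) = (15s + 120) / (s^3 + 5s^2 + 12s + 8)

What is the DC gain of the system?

H(0) = 15

Set s = 0: H(0) = (120) / (8) = 15.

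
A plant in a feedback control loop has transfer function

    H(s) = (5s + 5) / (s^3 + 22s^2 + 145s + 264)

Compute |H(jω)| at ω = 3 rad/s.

|H(j3)| ≈ 0.03826

Substitute s = j3: numerator = 5 + j15, denominator = 66 + j408.
|H(j3)| = |5 + j15| / |66 + j408| = 15.811 / 413.30 ≈ 0.03826.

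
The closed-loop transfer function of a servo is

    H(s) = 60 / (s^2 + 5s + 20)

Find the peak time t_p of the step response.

Comparing s^2 + 5s + 20 to s^2 + 2ζωₙs + ωₙ²: ωₙ = √20 ≈ 4.472 rad/s and ζ = 5/(2·√20) ≈ 0.5590.
ζωₙ = 5/2 = 2.5, so ω_d = ωₙ√(1−ζ²) = √(ωₙ² − (ζωₙ)²) = √(20 − 2.5²) = √13.75 ≈ 3.708 rad/s.
t_p = π/ω_d = π/3.708 ≈ 0.8472 s.

t_p ≈ 0.8472 s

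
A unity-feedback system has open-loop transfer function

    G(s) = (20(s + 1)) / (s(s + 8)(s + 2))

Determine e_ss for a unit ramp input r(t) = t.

e_ss = 0.8000

G(s) has one pole at the origin.
This is a Type 1 system. Kv = lim_{s→0} s·G(s) = 20/16 = 5/4.
e_ss = 1/Kv = 1/(5/4) = 4/5 ≈ 0.8000.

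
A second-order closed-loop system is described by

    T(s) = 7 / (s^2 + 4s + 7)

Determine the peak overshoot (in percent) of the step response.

Comparing s^2 + 4s + 7 to s^2 + 2ζωₙs + ωₙ²: ωₙ = √7 ≈ 2.646 rad/s and ζ = 4/(2·√7) ≈ 0.7559.
%OS = 100·exp(−πζ/√(1−ζ²)) = 100·exp(−π·0.7559/√(1−0.7559²)) ≈ 2.66%.

%OS ≈ 2.66%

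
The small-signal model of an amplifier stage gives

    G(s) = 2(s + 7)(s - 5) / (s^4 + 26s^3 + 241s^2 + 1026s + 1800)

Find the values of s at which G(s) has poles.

The poles are the roots of the denominator s^4 + 26s^3 + 241s^2 + 1026s + 1800 = 0.
Trying s = -12: the polynomial evaluates to 0, so (s + 12) is a factor.
Dividing out leaves s^3 + 14s^2 + 73s + 150 = 0.
This factors further as (s + 6)(s^2 + 8s + 25) = 0.

s = -12, -6, -4 ± 3j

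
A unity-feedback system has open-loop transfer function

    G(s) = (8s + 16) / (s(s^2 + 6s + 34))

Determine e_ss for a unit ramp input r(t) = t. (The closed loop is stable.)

e_ss = 2.125

G(s) has one pole at the origin.
This is a Type 1 system. Kv = lim_{s→0} s·G(s) = 16/34 = 8/17.
e_ss = 1/Kv = 1/(8/17) = 17/8 ≈ 2.125.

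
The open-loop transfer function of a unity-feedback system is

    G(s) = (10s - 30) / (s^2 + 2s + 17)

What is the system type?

The denominator has no factor of s at the origin — no free integrator — so this is a Type 0 system.

Type 0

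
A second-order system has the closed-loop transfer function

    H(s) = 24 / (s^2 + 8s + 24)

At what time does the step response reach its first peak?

t_p ≈ 1.111 s

Comparing s^2 + 8s + 24 to s^2 + 2ζωₙs + ωₙ²: ωₙ = √24 ≈ 4.899 rad/s and ζ = 8/(2·√24) ≈ 0.8165.
ζωₙ = 8/2 = 4, so ω_d = ωₙ√(1−ζ²) = √(ωₙ² − (ζωₙ)²) = √(24 − 4²) = √8 ≈ 2.828 rad/s.
t_p = π/ω_d = π/2.828 ≈ 1.111 s.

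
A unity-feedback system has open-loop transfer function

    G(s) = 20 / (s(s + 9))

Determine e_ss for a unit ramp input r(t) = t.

e_ss = 0.4500

G(s) has one pole at the origin.
This is a Type 1 system. Kv = lim_{s→0} s·G(s) = 20/9.
e_ss = 1/Kv = 1/(20/9) = 9/20 ≈ 0.4500.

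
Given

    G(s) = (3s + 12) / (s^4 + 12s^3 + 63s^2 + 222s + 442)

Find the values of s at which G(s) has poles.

The poles are the roots of the denominator s^4 + 12s^3 + 63s^2 + 222s + 442 = 0.
No real roots exist; factor into two real quadratics: (s^2 + 10s + 26)(s^2 + 2s + 17) = 0.
Each quadratic gives a conjugate pair via the quadratic formula.

s = -5 ± j, -1 ± 4j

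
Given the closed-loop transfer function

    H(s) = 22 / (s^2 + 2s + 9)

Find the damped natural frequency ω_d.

ω_d ≈ 2.828 rad/s

Comparing s^2 + 2s + 9 to s^2 + 2ζωₙs + ωₙ²: ωₙ = 3 rad/s and ζ = 2/(2·3) ≈ 0.3333.
ζωₙ = 2/2 = 1, so ω_d = ωₙ√(1−ζ²) = √(ωₙ² − (ζωₙ)²) = √(9 − 1²) = √8 ≈ 2.828 rad/s.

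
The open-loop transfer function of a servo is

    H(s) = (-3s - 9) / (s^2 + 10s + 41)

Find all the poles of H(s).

s = -5 + 4j, -5 - 4j

The poles are the roots of the denominator s^2 + 10s + 41 = 0.
Using the quadratic formula: s = (-10 ± √(-64))/2 = -5 ± 4j.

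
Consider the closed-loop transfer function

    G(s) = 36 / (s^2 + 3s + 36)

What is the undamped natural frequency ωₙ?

ωₙ = 6 rad/s

Compare the denominator to the standard form s^2 + 2ζωₙs + ωₙ².
ωₙ² = 36, so ωₙ = 6 rad/s.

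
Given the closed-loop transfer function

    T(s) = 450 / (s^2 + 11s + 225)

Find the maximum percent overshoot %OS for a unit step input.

Comparing s^2 + 11s + 225 to s^2 + 2ζωₙs + ωₙ²: ωₙ = 15 rad/s and ζ = 11/(2·15) ≈ 0.3667.
%OS = 100·exp(−πζ/√(1−ζ²)) = 100·exp(−π·0.3667/√(1−0.3667²)) ≈ 29.0%.

%OS ≈ 29.0%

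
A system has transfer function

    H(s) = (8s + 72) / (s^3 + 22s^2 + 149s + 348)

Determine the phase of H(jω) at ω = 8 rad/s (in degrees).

∠H(j8) ≈ -105.7°

At s = j8: numerator = 72 + j64, denominator = -1060 + j680.
∠H = ∠num − ∠den = 41.634° − (147.32°) = -105.7°.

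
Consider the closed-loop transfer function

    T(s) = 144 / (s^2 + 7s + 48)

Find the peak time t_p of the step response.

t_p ≈ 0.5254 s

Comparing s^2 + 7s + 48 to s^2 + 2ζωₙs + ωₙ²: ωₙ = √48 ≈ 6.928 rad/s and ζ = 7/(2·√48) ≈ 0.5052.
ζωₙ = 7/2 = 3.5, so ω_d = ωₙ√(1−ζ²) = √(ωₙ² − (ζωₙ)²) = √(48 − 3.5²) = √35.75 ≈ 5.979 rad/s.
t_p = π/ω_d = π/5.979 ≈ 0.5254 s.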